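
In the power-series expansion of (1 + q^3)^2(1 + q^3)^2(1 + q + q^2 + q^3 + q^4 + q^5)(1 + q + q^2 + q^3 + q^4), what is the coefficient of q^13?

(1 + q^3)^2 has coefficients 1,0,0,2,0,0,1 for degrees 0…6.
(1 + q^3)^2 has coefficients 1,0,0,2,0,0,1,0,0,0,0,0,0,0 for degrees 0…13.
Multiplying by (1 + q + q^2 + q^3 + q^4 + q^5) gives running coefficients 1,1,1,3,3,3,3,3,3,1,1,1,0,0 for degrees 0…13.
Finally multiplying by (1 + q + q^2 + q^3 + q^4), the product of all factors after the first has coefficients 1,2,3,6,9,11,13,15,15,13,11,9,6,3 for degrees 0…13.
[q^13] = 1·3 + 2·11 + 1·15 = 40.

40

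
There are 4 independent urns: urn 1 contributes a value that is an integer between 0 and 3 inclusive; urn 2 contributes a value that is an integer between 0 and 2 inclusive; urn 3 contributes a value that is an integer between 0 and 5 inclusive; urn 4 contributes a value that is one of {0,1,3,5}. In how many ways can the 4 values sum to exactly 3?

16

The generating function for the choices is (1 + t + t^2 + t^3)·(1 + t + t^2)·(1 + t + t^2 + t^3 + t^4 + t^5)·(1 + t + t^3 + t^5); the count is [t^3].
(1 + t + t^2 + t^3) has coefficients 1,1,1,1 for degrees 0…3.
(1 + t + t^2) has coefficients 1,1,1,0 for degrees 0…3.
Multiplying by (1 + t + t^2 + t^3 + t^4 + t^5) gives running coefficients 1,2,3,3 for degrees 0…3.
Finally multiplying by (1 + t + t^3 + t^5), the product of all factors after the first has coefficients 1,3,5,7 for degrees 0…3.
[t^3] = 1·7 + 1·5 + 1·3 + 1·1 = 16.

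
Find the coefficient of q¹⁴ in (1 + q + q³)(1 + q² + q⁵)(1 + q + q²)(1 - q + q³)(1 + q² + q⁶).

4

(1 + q + q³) has coefficients 1,1,0,1 for degrees 0…3.
(1 + q² + q⁵) has coefficients 1,0,1,0,0,1,0,0,0,0,0,0,0,0,0 for degrees 0…14.
Multiplying by (1 + q + q²) gives running coefficients 1,1,2,1,1,1,1,1,0,0,0,0,0,0,0 for degrees 0…14.
Multiplying by (1 - q + q³) gives running coefficients 1,0,1,0,1,2,1,1,0,1,1,0,0,0,0 for degrees 0…14.
Finally multiplying by (1 + q² + q⁶), the product of all factors after the first has coefficients 1,0,2,0,2,2,3,3,2,2,2,3,2,1,0 for degrees 0…14.
[q¹⁴] = 1·0 + 1·1 + 1·3 = 4.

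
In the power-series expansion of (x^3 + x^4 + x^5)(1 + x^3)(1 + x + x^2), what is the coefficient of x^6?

3

(x^3 + x^4 + x^5) has coefficients 0,0,0,1,1,1 for degrees 0…5.
(1 + x^3) has coefficients 1,0,0,1,0,0,0 for degrees 0…6.
Finally multiplying by (1 + x + x^2), the product of all factors after the first has coefficients 1,1,1,1,1,1,0 for degrees 0…6.
[x^6] = 1·1 + 1·1 + 1·1 = 3.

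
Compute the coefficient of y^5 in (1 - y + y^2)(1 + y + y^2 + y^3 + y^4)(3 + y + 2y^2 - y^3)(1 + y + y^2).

(1 - y + y^2) has coefficients 1,-1,1 for degrees 0…2.
(1 + y + y^2 + y^3 + y^4) has coefficients 1,1,1,1,1,0 for degrees 0…5.
Multiplying by (3 + y + 2y^2 - y^3) gives running coefficients 3,4,6,5,5,2 for degrees 0…5.
Finally multiplying by (1 + y + y^2), the product of all factors after the first has coefficients 3,7,13,15,16,12 for degrees 0…5.
[y^5] = 1·12 − 1·16 + 1·15 = 11.

11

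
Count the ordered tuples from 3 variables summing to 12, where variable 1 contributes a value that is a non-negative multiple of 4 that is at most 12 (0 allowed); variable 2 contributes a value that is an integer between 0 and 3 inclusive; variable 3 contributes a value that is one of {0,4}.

The generating function for the choices is (1 + x^4 + x^8 + x^12)·(1 + x + x^2 + x^3)·(1 + x^4); the count is [x^12].
(1 + x^4 + x^8 + x^12) has coefficients 1,0,0,0,1,0,0,0,1,0,0,0,1 for degrees 0…12.
(1 + x + x^2 + x^3) has coefficients 1,1,1,1,0,0,0,0,0,0,0,0,0 for degrees 0…12.
Finally multiplying by (1 + x^4), the product of all factors after the first has coefficients 1,1,1,1,1,1,1,1,0,0,0,0,0 for degrees 0…12.
[x^12] = 1·0 + 1·0 + 1·1 + 1·1 = 2.

2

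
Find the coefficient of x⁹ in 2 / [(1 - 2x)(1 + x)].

682

Partial fractions give a closed form: a_n = (4/3)·2^n + (2/3)·(-1)^n.
At n = 9: a_9 = 682.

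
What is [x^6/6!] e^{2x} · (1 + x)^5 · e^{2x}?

220096

The EGF product rule gives c_6 = Σ_{k_1+k_2+k_3=6} C(6; k_1,k_2,k_3) · ∏ g_i(k_i), where e^{2x} gives (2)^k; (1+x)^5 gives the falling factorial (5)_k; e^{2x} gives (2)^k.
g_1(k) for k = 0…6: 1, 2, 4, 8, 16, 32, 64.
g_2(k) for k = 0…6: 1, 5, 20, 60, 120, 120, 0.
g_3(k) for k = 0…6: 1, 2, 4, 8, 16, 32, 64.
First combine the last two factors: h(k) = Σ_j C(k,j)·g_2(j)·g_3(k−j) for k = 0…6: 1, 7, 44, 248, 1256, 5752, 24064.
c_6 = Σ_k C(6,k)·g_1(k)·h(6−k) = 1·1·24064 + 6·2·5752 + 15·4·1256 + 20·8·248 + 15·16·44 + 6·32·7 + 1·64·1 = 24064 + 69024 + 75360 + 39680 + 10560 + 1344 + 64 = 220096.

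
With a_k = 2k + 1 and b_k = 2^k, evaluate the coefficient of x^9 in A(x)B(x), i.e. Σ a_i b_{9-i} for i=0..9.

3049

The convolution is the x^9 coefficient of A(x)B(x).
Σ = 1·512 + 3·256 + 5·128 + 7·64 + 9·32 + 11·16 + 13·8 + 15·4 + 17·2 + 19·1 = 3049.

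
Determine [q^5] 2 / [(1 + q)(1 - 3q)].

The denominator gives the recurrence a_n = 2a_(n−1) + 3a_(n−2) for n ≥ 2; the numerator fixes a_0 = 2, a_1 = 4.
Iterating: 2, 4, 14, 40, 122, 364, so a_5 = 364.

364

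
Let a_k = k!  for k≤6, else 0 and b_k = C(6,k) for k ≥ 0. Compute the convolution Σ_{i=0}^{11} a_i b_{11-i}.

Write out a_i and b_{11-i} for i = 0,…,11 and sum the products.
Σ = 1·0 + 1·0 + 2·0 + 6·0 + 24·0 + 120·1 + 720·6 + 0·15 + 0·20 + 0·15 + 0·6 + 0·1 = 4440.

4440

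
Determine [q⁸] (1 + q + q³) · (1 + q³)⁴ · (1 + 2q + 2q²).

32

(1 + q + q³) has coefficients 1,1,0,1 for degrees 0…3.
(1 + q³)⁴ has coefficients 1,0,0,4,0,0,6,0,0 for degrees 0…8.
Finally multiplying by (1 + 2q + 2q²), the product of all factors after the first has coefficients 1,2,2,4,8,8,6,12,12 for degrees 0…8.
[q⁸] = 1·12 + 1·12 + 1·8 = 32.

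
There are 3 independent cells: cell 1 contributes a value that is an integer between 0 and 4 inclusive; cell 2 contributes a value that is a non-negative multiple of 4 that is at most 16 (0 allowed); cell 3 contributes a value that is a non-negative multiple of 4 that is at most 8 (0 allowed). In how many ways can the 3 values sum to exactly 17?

3

The generating function for the choices is (1 + z + z^2 + z^3 + z^4)·(1 + z^4 + z^8 + z^12 + z^16)·(1 + z^4 + z^8); the count is [z^17].
(1 + z + z^2 + z^3 + z^4) has coefficients 1,1,1,1,1 for degrees 0…4.
(1 + z^4 + z^8 + z^12 + z^16) has coefficients 1,0,0,0,1,0,0,0,1,0,0,0,1,0,0,0,1,0 for degrees 0…17.
Finally multiplying by (1 + z^4 + z^8), the product of all factors after the first has coefficients 1,0,0,0,2,0,0,0,3,0,0,0,3,0,0,0,3,0 for degrees 0…17.
[z^17] = 1·0 + 1·3 + 1·0 + 1·0 + 1·0 = 3.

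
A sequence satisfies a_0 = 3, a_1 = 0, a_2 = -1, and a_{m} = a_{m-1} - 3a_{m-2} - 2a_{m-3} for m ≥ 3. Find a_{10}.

The ordinary generating function has denominator 1 - q + 3q^2 + 2q^3.
Iterating the recurrence: a_0,…,a_{10} = 3, 0, -1, -7, -4, 19, 45, -4, -177, -255, 284.

284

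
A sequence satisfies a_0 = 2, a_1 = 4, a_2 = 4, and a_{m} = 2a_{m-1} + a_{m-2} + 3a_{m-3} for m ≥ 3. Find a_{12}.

164902

The ordinary generating function has denominator 1 - 2y - y^2 - 3y^3.
Iterating the recurrence: a_0,…,a_{12} = 2, 4, 4, 18, 52, 134, 374, 1038, 2852, 7864, 21694, 59808, 164902.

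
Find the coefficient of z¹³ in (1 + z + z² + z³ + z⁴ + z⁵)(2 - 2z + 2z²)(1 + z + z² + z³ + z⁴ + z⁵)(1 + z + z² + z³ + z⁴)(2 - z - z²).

(1 + z + z² + z³ + z⁴ + z⁵) has coefficients 1,1,1,1,1,1 for degrees 0…5.
(2 - 2z + 2z²) has coefficients 2,-2,2,0,0,0,0,0,0,0,0,0,0,0 for degrees 0…13.
Multiplying by (1 + z + z² + z³ + z⁴ + z⁵) gives running coefficients 2,0,2,2,2,2,0,2,0,0,0,0,0,0 for degrees 0…13.
Multiplying by (1 + z + z² + z³ + z⁴) gives running coefficients 2,2,4,6,8,8,8,8,6,4,2,2,0,0 for degrees 0…13.
Finally multiplying by (2 - z - z²), the product of all factors after the first has coefficients 4,2,4,6,6,2,0,0,-4,-6,-6,-2,-4,-2 for degrees 0…13.
[z¹³] = 1·(-2) + 1·(-4) + 1·(-2) + 1·(-6) + 1·(-6) + 1·(-4) = -24.

-24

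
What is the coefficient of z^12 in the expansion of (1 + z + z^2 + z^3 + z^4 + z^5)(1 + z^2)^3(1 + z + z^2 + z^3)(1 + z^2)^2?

63

(1 + z + z^2 + z^3 + z^4 + z^5) has coefficients 1,1,1,1,1,1 for degrees 0…5.
(1 + z^2)^3 has coefficients 1,0,3,0,3,0,1,0,0,0,0,0,0 for degrees 0…12.
Multiplying by (1 + z + z^2 + z^3) gives running coefficients 1,1,4,4,6,6,4,4,1,1,0,0,0 for degrees 0…12.
Finally multiplying by (1 + z^2)^2, the product of all factors after the first has coefficients 1,1,6,6,15,15,20,20,15,15,6,6,1 for degrees 0…12.
[z^12] = 1·1 + 1·6 + 1·6 + 1·15 + 1·15 + 1·20 = 63.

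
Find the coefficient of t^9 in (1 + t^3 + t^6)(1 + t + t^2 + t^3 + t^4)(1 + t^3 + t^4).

(1 + t^3 + t^6) has coefficients 1,0,0,1,0,0,1 for degrees 0…6.
(1 + t + t^2 + t^3 + t^4) has coefficients 1,1,1,1,1,0,0,0,0,0 for degrees 0…9.
Finally multiplying by (1 + t^3 + t^4), the product of all factors after the first has coefficients 1,1,1,2,3,2,2,2,1,0 for degrees 0…9.
[t^9] = 1·0 + 1·2 + 1·2 = 4.

4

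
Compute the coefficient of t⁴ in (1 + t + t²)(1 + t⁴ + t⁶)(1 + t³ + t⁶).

2

(1 + t + t²) has coefficients 1,1,1 for degrees 0…2.
(1 + t⁴ + t⁶) has coefficients 1,0,0,0,1 for degrees 0…4.
Finally multiplying by (1 + t³ + t⁶), the product of all factors after the first has coefficients 1,0,0,1,1 for degrees 0…4.
[t⁴] = 1·1 + 1·1 + 1·0 = 2.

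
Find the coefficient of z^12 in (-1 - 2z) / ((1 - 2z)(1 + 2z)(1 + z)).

-2731

Partial fractions give a closed form: a_n = (-2/3)·2^n + (-1/3)·(-1)^n.
At n = 12: a_12 = -2731.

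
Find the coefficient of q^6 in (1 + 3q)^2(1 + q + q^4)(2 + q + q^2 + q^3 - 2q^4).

4

(1 + 3q)^2 has coefficients 1,6,9 for degrees 0…2.
(1 + q + q^4) has coefficients 1,1,0,0,1,0,0 for degrees 0…6.
Finally multiplying by (2 + q + q^2 + q^3 - 2q^4), the product of all factors after the first has coefficients 2,3,2,2,1,-1,1 for degrees 0…6.
[q^6] = 1·1 + 6·(-1) + 9·1 = 4.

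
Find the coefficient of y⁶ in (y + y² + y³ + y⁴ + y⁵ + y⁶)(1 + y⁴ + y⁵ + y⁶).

(y + y² + y³ + y⁴ + y⁵ + y⁶) has coefficients 0,1,1,1,1,1,1 for degrees 0…6.
(1 + y⁴ + y⁵ + y⁶) has coefficients 1,0,0,0,1,1,1 for degrees 0…6.
[y⁶] = 1·1 + 1·1 + 1·0 + 1·0 + 1·0 + 1·1 = 3.

3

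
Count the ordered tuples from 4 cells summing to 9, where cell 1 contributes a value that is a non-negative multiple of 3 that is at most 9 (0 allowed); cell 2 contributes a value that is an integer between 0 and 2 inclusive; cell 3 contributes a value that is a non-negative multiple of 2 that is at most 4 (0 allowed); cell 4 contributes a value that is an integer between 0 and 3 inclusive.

The generating function for the choices is (1 + t^3 + t^6 + t^9)·(1 + t + t^2)·(1 + t^2 + t^4)·(1 + t + t^2 + t^3); the count is [t^9].
(1 + t^3 + t^6 + t^9) has coefficients 1,0,0,1,0,0,1,0,0,1 for degrees 0…9.
(1 + t + t^2) has coefficients 1,1,1,0,0,0,0,0,0,0 for degrees 0…9.
Multiplying by (1 + t^2 + t^4) gives running coefficients 1,1,2,1,2,1,1,0,0,0 for degrees 0…9.
Finally multiplying by (1 + t + t^2 + t^3), the product of all factors after the first has coefficients 1,2,4,5,6,6,5,4,2,1 for degrees 0…9.
[t^9] = 1·1 + 1·5 + 1·5 + 1·1 = 12.

12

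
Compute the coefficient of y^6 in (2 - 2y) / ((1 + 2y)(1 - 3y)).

The denominator gives the recurrence a_n = a_(n−1) + 6a_(n−2) for n ≥ 3; the numerator fixes a_0 = 2, a_1 = 0, a_2 = 12.
Iterating: 2, 0, 12, 12, 84, 156, 660, so a_6 = 660.

660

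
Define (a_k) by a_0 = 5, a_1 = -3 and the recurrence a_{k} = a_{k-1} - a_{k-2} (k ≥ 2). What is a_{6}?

The ordinary generating function has denominator 1 - t + t^2.
Iterating the recurrence: a_0,…,a_{6} = 5, -3, -8, -5, 3, 8, 5.

5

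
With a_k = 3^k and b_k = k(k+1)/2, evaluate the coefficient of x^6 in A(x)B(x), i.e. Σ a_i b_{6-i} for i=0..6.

804

This is [x^6] in the product of the two ordinary generating functions.
Σ = 1·21 + 3·15 + 9·10 + 27·6 + 81·3 + 243·1 + 729·0 = 804.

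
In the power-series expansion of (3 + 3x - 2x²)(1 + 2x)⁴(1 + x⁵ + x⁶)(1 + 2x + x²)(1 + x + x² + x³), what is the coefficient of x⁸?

(3 + 3x - 2x²) has coefficients 3,3,-2 for degrees 0…2.
(1 + 2x)⁴ has coefficients 1,8,24,32,16,0,0,0,0 for degrees 0…8.
Multiplying by (1 + x⁵ + x⁶) gives running coefficients 1,8,24,32,16,1,9,32,56 for degrees 0…8.
Multiplying by (1 + 2x + x²) gives running coefficients 1,10,41,88,104,65,27,51,129 for degrees 0…8.
Finally multiplying by (1 + x + x² + x³), the product of all factors after the first has coefficients 1,11,52,140,243,298,284,247,272 for degrees 0…8.
[x⁸] = 3·272 + 3·247 − 2·284 = 989.

989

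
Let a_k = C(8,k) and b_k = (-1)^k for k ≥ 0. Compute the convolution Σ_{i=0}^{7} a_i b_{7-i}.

This is [x^7] in the product of the two ordinary generating functions.
Σ = 1·(-1) + 8·1 + 28·(-1) + 56·1 + 70·(-1) + 56·1 + 28·(-1) + 8·1 = 1.

1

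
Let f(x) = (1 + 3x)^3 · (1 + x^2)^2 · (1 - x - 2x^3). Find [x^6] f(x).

(1 + 3x)^3 has coefficients 1,9,27,27 for degrees 0…3.
(1 + x^2)^2 has coefficients 1,0,2,0,1,0,0 for degrees 0…6.
Finally multiplying by (1 - x - 2x^3), the product of all factors after the first has coefficients 1,-1,2,-4,1,-5,0 for degrees 0…6.
[x^6] = 1·0 + 9·(-5) + 27·1 + 27·(-4) = -126.

-126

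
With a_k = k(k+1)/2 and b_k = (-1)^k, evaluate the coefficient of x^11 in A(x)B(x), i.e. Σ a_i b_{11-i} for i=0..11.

36

The convolution is the t^11 coefficient of A(t)B(t).
Σ = 0·(-1) + 1·1 + 3·(-1) + 6·1 + 10·(-1) + 15·1 + 21·(-1) + 28·1 + 36·(-1) + 45·1 + 55·(-1) + 66·1 = 36.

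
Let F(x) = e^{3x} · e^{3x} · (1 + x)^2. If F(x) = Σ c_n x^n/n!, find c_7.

The EGF product rule gives c_7 = Σ_{k_1+k_2+k_3=7} C(7; k_1,k_2,k_3) · ∏ g_i(k_i), where e^{3x} gives (3)^k; e^{3x} gives (3)^k; (1+x)^2 gives the falling factorial (2)_k.
g_1(k) for k = 0…7: 1, 3, 9, 27, 81, 243, 729, 2187.
g_2(k) for k = 0…7: 1, 3, 9, 27, 81, 243, 729, 2187.
g_3(k) for k = 0…7: 1, 2, 2, 0, 0, 0, 0, 0.
First combine the last two factors: h(k) = Σ_j C(k,j)·g_2(j)·g_3(k−j) for k = 0…7: 1, 5, 23, 99, 405, 1593, 6075, 22599.
c_7 = Σ_k C(7,k)·g_1(k)·h(7−k) = 1·1·22599 + 7·3·6075 + 21·9·1593 + 35·27·405 + 35·81·99 + 21·243·23 + 7·729·5 + 1·2187·1 = 22599 + 127575 + 301077 + 382725 + 280665 + 117369 + 25515 + 2187 = 1259712.

1259712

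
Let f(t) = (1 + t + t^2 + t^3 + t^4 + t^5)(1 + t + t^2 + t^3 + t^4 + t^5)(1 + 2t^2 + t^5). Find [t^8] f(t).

(1 + t + t^2 + t^3 + t^4 + t^5) has coefficients 1,1,1,1,1,1 for degrees 0…5.
(1 + t + t^2 + t^3 + t^4 + t^5) has coefficients 1,1,1,1,1,1,0,0,0 for degrees 0…8.
Finally multiplying by (1 + 2t^2 + t^5), the product of all factors after the first has coefficients 1,1,3,3,3,4,3,3,1 for degrees 0…8.
[t^8] = 1·1 + 1·3 + 1·3 + 1·4 + 1·3 + 1·3 = 17.

17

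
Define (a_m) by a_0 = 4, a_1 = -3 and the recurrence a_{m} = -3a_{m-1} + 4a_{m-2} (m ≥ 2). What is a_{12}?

The ordinary generating function has denominator 1 + 3z - 4z^2.
Iterating the recurrence: a_0,…,a_{12} = 4, -3, 25, -87, 361, -1431, 5737, -22935, 91753, -366999, 1468009, -5872023, 23488105.

23488105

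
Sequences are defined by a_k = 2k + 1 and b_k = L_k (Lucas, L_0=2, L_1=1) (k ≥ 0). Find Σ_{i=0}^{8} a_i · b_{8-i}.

496

This is [x^8] in the product of the two ordinary generating functions.
Σ = 1·47 + 3·29 + 5·18 + 7·11 + 9·7 + 11·4 + 13·3 + 15·1 + 17·2 = 496.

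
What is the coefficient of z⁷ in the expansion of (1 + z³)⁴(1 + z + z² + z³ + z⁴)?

10

(1 + z³)⁴ has coefficients 1,0,0,4,0,0,6,0 for degrees 0…7.
(1 + z + z² + z³ + z⁴) has coefficients 1,1,1,1,1,0,0,0 for degrees 0…7.
[z⁷] = 1·0 + 4·1 + 6·1 = 10.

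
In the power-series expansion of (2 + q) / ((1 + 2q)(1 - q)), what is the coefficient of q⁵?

-31

The denominator gives the recurrence a_n = −a_(n−1) + 2a_(n−2) for n ≥ 3; the numerator fixes a_0 = 2, a_1 = -1, a_2 = 5.
Iterating: 2, -1, 5, -7, 17, -31, so a_5 = -31.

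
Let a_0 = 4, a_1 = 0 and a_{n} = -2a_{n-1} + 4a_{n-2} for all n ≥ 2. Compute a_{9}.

-43008

The ordinary generating function has denominator 1 + 2x - 4x^2.
Iterating the recurrence: a_0,…,a_{9} = 4, 0, 16, -32, 128, -384, 1280, -4096, 13312, -43008.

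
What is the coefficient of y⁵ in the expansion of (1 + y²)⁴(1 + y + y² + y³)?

(1 + y²)⁴ has coefficients 1,0,4,0,6,0 for degrees 0…5.
(1 + y + y² + y³) has coefficients 1,1,1,1,0,0 for degrees 0…5.
[y⁵] = 1·0 + 4·1 + 6·1 = 10.

10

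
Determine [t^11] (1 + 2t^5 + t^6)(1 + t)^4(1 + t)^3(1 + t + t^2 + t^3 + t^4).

358

(1 + 2t^5 + t^6) has coefficients 1,0,0,0,0,2,1 for degrees 0…6.
(1 + t)^4 has coefficients 1,4,6,4,1,0,0,0,0,0,0,0 for degrees 0…11.
Multiplying by (1 + t)^3 gives running coefficients 1,7,21,35,35,21,7,1,0,0,0,0 for degrees 0…11.
Finally multiplying by (1 + t + t^2 + t^3 + t^4), the product of all factors after the first has coefficients 1,8,29,64,99,119,119,99,64,29,8,1 for degrees 0…11.
[t^11] = 1·1 + 2·119 + 1·119 = 358.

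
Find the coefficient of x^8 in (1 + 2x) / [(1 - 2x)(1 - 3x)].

31781

Partial fractions give a closed form: a_n = (-4)·2^n + (5)·3^n.
At n = 8: a_8 = 31781.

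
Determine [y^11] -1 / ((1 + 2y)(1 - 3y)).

Partial fractions give a closed form: a_n = (-2/5)·(-2)^n + (-3/5)·3^n.
At n = 11: a_11 = -105469.

-105469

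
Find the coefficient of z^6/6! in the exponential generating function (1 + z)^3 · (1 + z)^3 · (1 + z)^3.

The EGF product rule gives c_6 = Σ_{k_1+k_2+k_3=6} C(6; k_1,k_2,k_3) · ∏ g_i(k_i), where (1+z)^3 gives the falling factorial (3)_k; (1+z)^3 gives the falling factorial (3)_k; (1+z)^3 gives the falling factorial (3)_k.
g_1(k) for k = 0…6: 1, 3, 6, 6, 0, 0, 0.
g_2(k) for k = 0…6: 1, 3, 6, 6, 0, 0, 0.
g_3(k) for k = 0…6: 1, 3, 6, 6, 0, 0, 0.
First combine the last two factors: h(k) = Σ_j C(k,j)·g_2(j)·g_3(k−j) for k = 0…6: 1, 6, 30, 120, 360, 720, 720.
c_6 = Σ_k C(6,k)·g_1(k)·h(6−k) = 1·1·720 + 6·3·720 + 15·6·360 + 20·6·120 = 720 + 12960 + 32400 + 14400 = 60480.

60480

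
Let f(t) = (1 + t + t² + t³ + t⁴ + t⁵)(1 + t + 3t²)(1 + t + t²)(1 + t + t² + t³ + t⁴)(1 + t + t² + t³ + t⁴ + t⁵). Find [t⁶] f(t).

196

(1 + t + t² + t³ + t⁴ + t⁵) has coefficients 1,1,1,1,1,1 for degrees 0…5.
(1 + t + 3t²) has coefficients 1,1,3,0,0,0,0 for degrees 0…6.
Multiplying by (1 + t + t²) gives running coefficients 1,2,5,4,3,0,0 for degrees 0…6.
Multiplying by (1 + t + t² + t³ + t⁴) gives running coefficients 1,3,8,12,15,14,12 for degrees 0…6.
Finally multiplying by (1 + t + t² + t³ + t⁴ + t⁵), the product of all factors after the first has coefficients 1,4,12,24,39,53,64 for degrees 0…6.
[t⁶] = 1·64 + 1·53 + 1·39 + 1·24 + 1·12 + 1·4 = 196.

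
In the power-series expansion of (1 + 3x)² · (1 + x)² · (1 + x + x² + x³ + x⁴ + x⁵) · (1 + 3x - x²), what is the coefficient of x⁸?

(1 + 3x)² has coefficients 1,6,9 for degrees 0…2.
(1 + x)² has coefficients 1,2,1,0,0,0,0,0,0 for degrees 0…8.
Multiplying by (1 + x + x² + x³ + x⁴ + x⁵) gives running coefficients 1,3,4,4,4,4,3,1,0 for degrees 0…8.
Finally multiplying by (1 + 3x - x²), the product of all factors after the first has coefficients 1,6,12,13,12,12,11,6,0 for degrees 0…8.
[x⁸] = 1·0 + 6·6 + 9·11 = 135.

135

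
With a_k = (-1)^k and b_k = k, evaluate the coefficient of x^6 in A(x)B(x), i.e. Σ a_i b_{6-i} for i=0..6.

3

This is [x^6] in the product of the two ordinary generating functions.
Σ = 1·6 − 1·5 + 1·4 − 1·3 + 1·2 − 1·1 + 1·0 = 3.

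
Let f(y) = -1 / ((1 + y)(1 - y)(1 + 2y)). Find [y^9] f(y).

Partial fractions give a closed form: a_n = (1/2)·(-1)^n + (-1/6)·1^n + (-4/3)·(-2)^n.
At n = 9: a_9 = 682.

682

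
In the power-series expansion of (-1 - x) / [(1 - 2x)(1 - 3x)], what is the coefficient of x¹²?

The denominator gives the recurrence a_n = 5a_(n−1) − 6a_(n−2) for n ≥ 2; the numerator fixes a_0 = -1, a_1 = -6.
Iterating: -1, -6, -24, -84, -276, -876, -2724, -8364, -25476, -77196, -233124, -702444, -2113476, so a_12 = -2113476.

-2113476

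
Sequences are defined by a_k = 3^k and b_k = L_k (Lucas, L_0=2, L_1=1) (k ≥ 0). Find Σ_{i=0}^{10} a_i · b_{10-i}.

The convolution is the x^10 coefficient of A(x)B(x).
Σ = 1·123 + 3·76 + 9·47 + 27·29 + 81·18 + 243·11 + 729·7 + 2187·4 + 6561·3 + 19683·1 + 59049·2 = 177003.

177003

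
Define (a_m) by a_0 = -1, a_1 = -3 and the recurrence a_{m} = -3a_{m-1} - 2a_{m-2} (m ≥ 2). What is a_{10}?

The ordinary generating function has denominator 1 + 3x + 2x^2.
Iterating the recurrence: a_0,…,a_{10} = -1, -3, 11, -27, 59, -123, 251, -507, 1019, -2043, 4091.

4091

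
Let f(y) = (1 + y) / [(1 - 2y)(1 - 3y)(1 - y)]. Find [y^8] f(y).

37831

The denominator gives the recurrence a_n = 6a_(n−1) − 11a_(n−2) + 6a_(n−3) for n ≥ 3; the numerator fixes a_0 = 1, a_1 = 7, a_2 = 31.
Iterating: 1, 7, 31, 115, 391, 1267, 3991, 12355, 37831, so a_8 = 37831.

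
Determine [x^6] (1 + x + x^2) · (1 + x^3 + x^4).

1

(1 + x + x^2) has coefficients 1,1,1 for degrees 0…2.
(1 + x^3 + x^4) has coefficients 1,0,0,1,1,0,0 for degrees 0…6.
[x^6] = 1·0 + 1·0 + 1·1 = 1.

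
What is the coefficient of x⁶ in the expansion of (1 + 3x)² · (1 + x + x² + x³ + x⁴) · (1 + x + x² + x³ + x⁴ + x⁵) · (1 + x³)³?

202

(1 + 3x)² has coefficients 1,6,9 for degrees 0…2.
(1 + x + x² + x³ + x⁴) has coefficients 1,1,1,1,1,0,0 for degrees 0…6.
Multiplying by (1 + x + x² + x³ + x⁴ + x⁵) gives running coefficients 1,2,3,4,5,5,4 for degrees 0…6.
Finally multiplying by (1 + x³)³, the product of all factors after the first has coefficients 1,2,3,7,11,14,19 for degrees 0…6.
[x⁶] = 1·19 + 6·14 + 9·11 = 202.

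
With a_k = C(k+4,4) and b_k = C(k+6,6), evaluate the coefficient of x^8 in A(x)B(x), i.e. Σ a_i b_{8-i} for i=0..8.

75582

Write out a_i and b_{8-i} for i = 0,…,8 and sum the products.
Σ = 1·3003 + 5·1716 + 15·924 + 35·462 + 70·210 + 126·84 + 210·28 + 330·7 + 495·1 = 75582.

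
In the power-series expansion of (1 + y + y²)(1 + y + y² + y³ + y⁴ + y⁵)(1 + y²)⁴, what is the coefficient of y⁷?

(1 + y + y²) has coefficients 1,1,1 for degrees 0…2.
(1 + y + y² + y³ + y⁴ + y⁵) has coefficients 1,1,1,1,1,1,0,0 for degrees 0…7.
Finally multiplying by (1 + y²)⁴, the product of all factors after the first has coefficients 1,1,5,5,11,11,14,14 for degrees 0…7.
[y⁷] = 1·14 + 1·14 + 1·11 = 39.

39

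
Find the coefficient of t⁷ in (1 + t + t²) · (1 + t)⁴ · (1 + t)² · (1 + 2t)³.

1031

(1 + t + t²) has coefficients 1,1,1 for degrees 0…2.
(1 + t)⁴ has coefficients 1,4,6,4,1,0,0,0 for degrees 0…7.
Multiplying by (1 + t)² gives running coefficients 1,6,15,20,15,6,1,0 for degrees 0…7.
Finally multiplying by (1 + 2t)³, the product of all factors after the first has coefficients 1,12,63,190,363,456,377,198 for degrees 0…7.
[t⁷] = 1·198 + 1·377 + 1·456 = 1031.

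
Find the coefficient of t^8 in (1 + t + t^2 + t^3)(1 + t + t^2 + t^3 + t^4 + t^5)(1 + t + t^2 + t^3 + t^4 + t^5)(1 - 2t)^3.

(1 + t + t^2 + t^3) has coefficients 1,1,1,1 for degrees 0…3.
(1 + t + t^2 + t^3 + t^4 + t^5) has coefficients 1,1,1,1,1,1,0,0,0 for degrees 0…8.
Multiplying by (1 + t + t^2 + t^3 + t^4 + t^5) gives running coefficients 1,2,3,4,5,6,5,4,3 for degrees 0…8.
Finally multiplying by (1 - 2t)^3, the product of all factors after the first has coefficients 1,-4,3,2,1,0,-3,6,-9 for degrees 0…8.
[t^8] = 1·(-9) + 1·6 + 1·(-3) + 1·0 = -6.

-6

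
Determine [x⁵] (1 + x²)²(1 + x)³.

(1 + x²)² has coefficients 1,0,2,0,1 for degrees 0…4.
(1 + x)³ has coefficients 1,3,3,1,0,0 for degrees 0…5.
[x⁵] = 1·0 + 2·1 + 1·3 = 5.

5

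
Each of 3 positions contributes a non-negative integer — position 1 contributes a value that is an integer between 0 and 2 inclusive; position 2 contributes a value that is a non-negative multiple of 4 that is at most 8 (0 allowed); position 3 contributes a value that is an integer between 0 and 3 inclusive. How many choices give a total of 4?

3

The generating function for the choices is (1 + y + y^2)·(1 + y^4 + y^8)·(1 + y + y^2 + y^3); the count is [y^4].
(1 + y + y^2) has coefficients 1,1,1 for degrees 0…2.
(1 + y^4 + y^8) has coefficients 1,0,0,0,1 for degrees 0…4.
Finally multiplying by (1 + y + y^2 + y^3), the product of all factors after the first has coefficients 1,1,1,1,1 for degrees 0…4.
[y^4] = 1·1 + 1·1 + 1·1 = 3.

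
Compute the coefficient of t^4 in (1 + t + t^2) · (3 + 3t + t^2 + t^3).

(1 + t + t^2) has coefficients 1,1,1 for degrees 0…2.
(3 + 3t + t^2 + t^3) has coefficients 3,3,1,1,0 for degrees 0…4.
[t^4] = 1·0 + 1·1 + 1·1 = 2.

2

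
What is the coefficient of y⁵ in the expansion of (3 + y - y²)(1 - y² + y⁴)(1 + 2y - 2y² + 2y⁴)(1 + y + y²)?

(3 + y - y²) has coefficients 3,1,-1 for degrees 0…2.
(1 - y² + y⁴) has coefficients 1,0,-1,0,1,0 for degrees 0…5.
Multiplying by (1 + 2y - 2y² + 2y⁴) gives running coefficients 1,2,-3,-2,5,2 for degrees 0…5.
Finally multiplying by (1 + y + y²), the product of all factors after the first has coefficients 1,3,0,-3,0,5 for degrees 0…5.
[y⁵] = 3·5 + 1·0 − 1·(-3) = 18.

18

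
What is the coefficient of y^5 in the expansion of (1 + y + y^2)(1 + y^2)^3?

(1 + y + y^2) has coefficients 1,1,1 for degrees 0…2.
(1 + y^2)^3 has coefficients 1,0,3,0,3,0 for degrees 0…5.
[y^5] = 1·0 + 1·3 + 1·0 = 3.

3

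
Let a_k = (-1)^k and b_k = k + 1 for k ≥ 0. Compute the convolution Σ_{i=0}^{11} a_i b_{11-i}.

6

Write out a_i and b_{11-i} for i = 0,…,11 and sum the products.
Σ = 1·12 − 1·11 + 1·10 − 1·9 + 1·8 − 1·7 + 1·6 − 1·5 + 1·4 − 1·3 + 1·2 − 1·1 = 6.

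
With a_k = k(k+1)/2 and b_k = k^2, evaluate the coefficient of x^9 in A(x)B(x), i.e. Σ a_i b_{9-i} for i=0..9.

The convolution is the t^9 coefficient of A(t)B(t).
Σ = 0·81 + 1·64 + 3·49 + 6·36 + 10·25 + 15·16 + 21·9 + 28·4 + 36·1 + 45·0 = 1254.

1254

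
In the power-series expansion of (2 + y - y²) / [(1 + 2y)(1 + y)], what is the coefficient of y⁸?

The denominator gives the recurrence a_n = −3a_(n−1) − 2a_(n−2) for n ≥ 3; the numerator fixes a_0 = 2, a_1 = -5, a_2 = 10.
Iterating: 2, -5, 10, -20, 40, -80, 160, -320, 640, so a_8 = 640.

640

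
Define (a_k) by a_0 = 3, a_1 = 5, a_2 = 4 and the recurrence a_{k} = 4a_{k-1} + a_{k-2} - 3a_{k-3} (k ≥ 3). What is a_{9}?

39770

The ordinary generating function has denominator 1 - 4t - t^2 + 3t^3.
Iterating the recurrence: a_0,…,a_{9} = 3, 5, 4, 12, 37, 148, 593, 2409, 9785, 39770.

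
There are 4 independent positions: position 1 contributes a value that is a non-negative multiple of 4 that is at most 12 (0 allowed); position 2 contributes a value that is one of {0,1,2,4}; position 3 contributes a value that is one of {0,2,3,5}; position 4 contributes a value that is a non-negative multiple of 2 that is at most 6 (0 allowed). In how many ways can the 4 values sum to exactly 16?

15

The generating function for the choices is (1 + z^4 + z^8 + z^12)·(1 + z + z^2 + z^4)·(1 + z^2 + z^3 + z^5)·(1 + z^2 + z^4 + z^6); the count is [z^16].
(1 + z^4 + z^8 + z^12) has coefficients 1,0,0,0,1,0,0,0,1,0,0,0,1 for degrees 0…12.
(1 + z + z^2 + z^4) has coefficients 1,1,1,0,1,0,0,0,0,0,0,0,0,0,0,0,0 for degrees 0…16.
Multiplying by (1 + z^2 + z^3 + z^5) gives running coefficients 1,1,2,2,3,2,2,2,0,1,0,0,0,0,0,0,0 for degrees 0…16.
Finally multiplying by (1 + z^2 + z^4 + z^6), the product of all factors after the first has coefficients 1,1,3,3,6,5,8,7,7,7,5,5,2,3,0,1,0 for degrees 0…16.
[z^16] = 1·0 + 1·2 + 1·7 + 1·6 = 15.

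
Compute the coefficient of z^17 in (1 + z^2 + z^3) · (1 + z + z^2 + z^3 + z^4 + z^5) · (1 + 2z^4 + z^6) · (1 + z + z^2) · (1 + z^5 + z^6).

41

(1 + z^2 + z^3) has coefficients 1,0,1,1 for degrees 0…3.
(1 + z + z^2 + z^3 + z^4 + z^5) has coefficients 1,1,1,1,1,1,0,0,0,0,0,0,0,0,0,0,0,0 for degrees 0…17.
Multiplying by (1 + 2z^4 + z^6) gives running coefficients 1,1,1,1,3,3,3,3,3,3,1,1,0,0,0,0,0,0 for degrees 0…17.
Multiplying by (1 + z + z^2) gives running coefficients 1,2,3,3,5,7,9,9,9,9,7,5,2,1,0,0,0,0 for degrees 0…17.
Finally multiplying by (1 + z^5 + z^6), the product of all factors after the first has coefficients 1,2,3,3,5,8,12,14,15,17,19,21,20,19,18,16,12,7 for degrees 0…17.
[z^17] = 1·7 + 1·16 + 1·18 = 41.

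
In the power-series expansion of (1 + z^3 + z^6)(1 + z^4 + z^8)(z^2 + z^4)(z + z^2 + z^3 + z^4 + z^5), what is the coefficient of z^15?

(1 + z^3 + z^6) has coefficients 1,0,0,1,0,0,1 for degrees 0…6.
(1 + z^4 + z^8) has coefficients 1,0,0,0,1,0,0,0,1,0,0,0,0,0,0,0 for degrees 0…15.
Multiplying by (z^2 + z^4) gives running coefficients 0,0,1,0,1,0,1,0,1,0,1,0,1,0,0,0 for degrees 0…15.
Finally multiplying by (z + z^2 + z^3 + z^4 + z^5), the product of all factors after the first has coefficients 0,0,0,1,1,2,2,3,2,3,2,3,2,3,2,2 for degrees 0…15.
[z^15] = 1·2 + 1·2 + 1·3 = 7.

7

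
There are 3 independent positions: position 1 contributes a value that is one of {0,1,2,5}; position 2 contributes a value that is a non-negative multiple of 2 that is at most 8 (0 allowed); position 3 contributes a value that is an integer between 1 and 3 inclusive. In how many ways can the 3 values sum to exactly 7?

6

The generating function for the choices is (1 + x + x^2 + x^5)·(1 + x^2 + x^4 + x^6 + x^8)·(x + x^2 + x^3); the count is [x^7].
(1 + x + x^2 + x^5) has coefficients 1,1,1,0,0,1 for degrees 0…5.
(1 + x^2 + x^4 + x^6 + x^8) has coefficients 1,0,1,0,1,0,1,0 for degrees 0…7.
Finally multiplying by (x + x^2 + x^3), the product of all factors after the first has coefficients 0,1,1,2,1,2,1,2 for degrees 0…7.
[x^7] = 1·2 + 1·1 + 1·2 + 1·1 = 6.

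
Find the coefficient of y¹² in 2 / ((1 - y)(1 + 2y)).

Partial fractions give a closed form: a_n = (2/3)·1^n + (4/3)·(-2)^n.
At n = 12: a_12 = 5462.

5462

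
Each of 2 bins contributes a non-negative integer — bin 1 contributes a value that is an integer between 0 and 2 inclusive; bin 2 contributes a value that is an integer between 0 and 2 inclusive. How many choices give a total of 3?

2

The generating function for the choices is (1 + t + t²)·(1 + t + t²); the count is [t³].
(1 + t + t²) has coefficients 1,1,1 for degrees 0…2.
(1 + t + t²) has coefficients 1,1,1,0 for degrees 0…3.
[t³] = 1·0 + 1·1 + 1·1 = 2.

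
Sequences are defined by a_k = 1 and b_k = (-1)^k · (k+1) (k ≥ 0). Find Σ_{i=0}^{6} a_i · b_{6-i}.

4

The convolution is the t^6 coefficient of A(t)B(t).
Σ = 1·7 + 1·(-6) + 1·5 + 1·(-4) + 1·3 + 1·(-2) + 1·1 = 4.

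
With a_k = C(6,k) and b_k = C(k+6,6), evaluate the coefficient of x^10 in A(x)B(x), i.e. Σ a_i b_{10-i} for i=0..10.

134245

The convolution is the x^10 coefficient of A(x)B(x).
Σ = 1·8008 + 6·5005 + 15·3003 + 20·1716 + 15·924 + 6·462 + 1·210 + 0·84 + 0·28 + 0·7 + 0·1 = 134245.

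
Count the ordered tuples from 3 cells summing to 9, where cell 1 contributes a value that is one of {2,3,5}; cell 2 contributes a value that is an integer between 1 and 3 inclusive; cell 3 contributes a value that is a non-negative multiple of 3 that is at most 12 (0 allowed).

3

The generating function for the choices is (q^2 + q^3 + q^5)·(q + q^2 + q^3)·(1 + q^3 + q^6 + q^9 + q^12); the count is [q^9].
(q^2 + q^3 + q^5) has coefficients 0,0,1,1,0,1 for degrees 0…5.
(q + q^2 + q^3) has coefficients 0,1,1,1,0,0,0,0,0,0 for degrees 0…9.
Finally multiplying by (1 + q^3 + q^6 + q^9 + q^12), the product of all factors after the first has coefficients 0,1,1,1,1,1,1,1,1,1 for degrees 0…9.
[q^9] = 1·1 + 1·1 + 1·1 = 3.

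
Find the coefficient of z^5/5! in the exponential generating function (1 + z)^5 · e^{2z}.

The EGF product rule gives c_5 = Σ_{k_1+k_2=5} C(5; k_1,k_2) · ∏ g_i(k_i), where (1+z)^5 gives the falling factorial (5)_k; e^{2z} gives (2)^k.
g_1(k) for k = 0…5: 1, 5, 20, 60, 120, 120.
g_2(k) for k = 0…5: 1, 2, 4, 8, 16, 32.
c_5 = Σ_k C(5,k)·g_1(k)·g_2(5−k) = 1·1·32 + 5·5·16 + 10·20·8 + 10·60·4 + 5·120·2 + 1·120·1 = 32 + 400 + 1600 + 2400 + 1200 + 120 = 5752.

5752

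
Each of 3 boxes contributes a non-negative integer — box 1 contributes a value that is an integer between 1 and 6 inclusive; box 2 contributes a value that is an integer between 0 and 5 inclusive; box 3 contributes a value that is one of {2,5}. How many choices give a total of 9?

The generating function for the choices is (y + y^2 + y^3 + y^4 + y^5 + y^6)·(1 + y + y^2 + y^3 + y^4 + y^5)·(y^2 + y^5); the count is [y^9].
(y + y^2 + y^3 + y^4 + y^5 + y^6) has coefficients 0,1,1,1,1,1,1 for degrees 0…6.
(1 + y + y^2 + y^3 + y^4 + y^5) has coefficients 1,1,1,1,1,1,0,0,0,0 for degrees 0…9.
Finally multiplying by (y^2 + y^5), the product of all factors after the first has coefficients 0,0,1,1,1,2,2,2,1,1 for degrees 0…9.
[y^9] = 1·1 + 1·2 + 1·2 + 1·2 + 1·1 + 1·1 = 9.

9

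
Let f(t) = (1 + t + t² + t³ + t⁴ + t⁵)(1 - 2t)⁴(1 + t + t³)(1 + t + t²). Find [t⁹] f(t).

2

(1 + t + t² + t³ + t⁴ + t⁵) has coefficients 1,1,1,1,1,1 for degrees 0…5.
(1 - 2t)⁴ has coefficients 1,-8,24,-32,16,0,0,0,0,0 for degrees 0…9.
Multiplying by (1 + t + t³) gives running coefficients 1,-7,16,-7,-24,40,-32,16,0,0 for degrees 0…9.
Finally multiplying by (1 + t + t²), the product of all factors after the first has coefficients 1,-6,10,2,-15,9,-16,24,-16,16 for degrees 0…9.
[t⁹] = 1·16 + 1·(-16) + 1·24 + 1·(-16) + 1·9 + 1·(-15) = 2.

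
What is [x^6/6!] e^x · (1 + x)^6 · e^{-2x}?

-185

The EGF product rule gives c_6 = Σ_{k_1+k_2+k_3=6} C(6; k_1,k_2,k_3) · ∏ g_i(k_i), where e^x gives (1)^k; (1+x)^6 gives the falling factorial (6)_k; e^{-2x} gives (-2)^k.
g_1(k) for k = 0…6: 1, 1, 1, 1, 1, 1, 1.
g_2(k) for k = 0…6: 1, 6, 30, 120, 360, 720, 720.
g_3(k) for k = 0…6: 1, -2, 4, -8, 16, -32, 64.
First combine the last two factors: h(k) = Σ_j C(k,j)·g_2(j)·g_3(k−j) for k = 0…6: 1, 4, 10, 4, -56, -32, 592.
c_6 = Σ_k C(6,k)·g_1(k)·h(6−k) = 1·1·592 + 6·1·(-32) + 15·1·(-56) + 20·1·4 + 15·1·10 + 6·1·4 + 1·1·1 = 592 − 192 − 840 + 80 + 150 + 24 + 1 = -185.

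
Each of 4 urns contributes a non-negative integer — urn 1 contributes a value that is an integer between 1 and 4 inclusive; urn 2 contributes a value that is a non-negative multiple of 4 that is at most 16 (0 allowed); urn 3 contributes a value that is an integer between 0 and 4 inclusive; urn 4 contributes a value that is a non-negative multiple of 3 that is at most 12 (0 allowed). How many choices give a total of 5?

The generating function for the choices is (q + q² + q³ + q⁴)·(1 + q⁴ + q⁸ + q¹² + q¹⁶)·(1 + q + q² + q³ + q⁴)·(1 + q³ + q⁶ + q⁹ + q¹²); the count is [q⁵].
(q + q² + q³ + q⁴) has coefficients 0,1,1,1,1 for degrees 0…4.
(1 + q⁴ + q⁸ + q¹² + q¹⁶) has coefficients 1,0,0,0,1,0 for degrees 0…5.
Multiplying by (1 + q + q² + q³ + q⁴) gives running coefficients 1,1,1,1,2,1 for degrees 0…5.
Finally multiplying by (1 + q³ + q⁶ + q⁹ + q¹²), the product of all factors after the first has coefficients 1,1,1,2,3,2 for degrees 0…5.
[q⁵] = 1·3 + 1·2 + 1·1 + 1·1 = 7.

7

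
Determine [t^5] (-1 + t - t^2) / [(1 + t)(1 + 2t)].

109

The denominator gives the recurrence a_n = −3a_(n−1) − 2a_(n−2) for n ≥ 3; the numerator fixes a_0 = -1, a_1 = 4, a_2 = -11.
Iterating: -1, 4, -11, 25, -53, 109, so a_5 = 109.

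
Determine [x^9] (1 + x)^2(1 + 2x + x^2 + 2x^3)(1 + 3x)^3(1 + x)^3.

1044

(1 + x)^2 has coefficients 1,2,1 for degrees 0…2.
(1 + 2x + x^2 + 2x^3) has coefficients 1,2,1,2,0,0,0,0,0,0 for degrees 0…9.
Multiplying by (1 + 3x)^3 gives running coefficients 1,11,46,92,99,81,54,0,0,0 for degrees 0…9.
Finally multiplying by (1 + x)^3, the product of all factors after the first has coefficients 1,14,82,264,524,700,686,504,243,54 for degrees 0…9.
[x^9] = 1·54 + 2·243 + 1·504 = 1044.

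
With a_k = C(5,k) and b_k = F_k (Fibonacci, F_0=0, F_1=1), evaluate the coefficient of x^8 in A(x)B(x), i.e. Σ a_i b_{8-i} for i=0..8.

This is [x^8] in the product of the two ordinary generating functions.
Σ = 1·21 + 5·13 + 10·8 + 10·5 + 5·3 + 1·2 + 0·1 + 0·1 + 0·0 = 233.

233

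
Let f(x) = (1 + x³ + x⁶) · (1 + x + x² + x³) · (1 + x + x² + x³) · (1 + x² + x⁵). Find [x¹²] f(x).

(1 + x³ + x⁶) has coefficients 1,0,0,1,0,0,1 for degrees 0…6.
(1 + x + x² + x³) has coefficients 1,1,1,1,0,0,0,0,0,0,0,0,0 for degrees 0…12.
Multiplying by (1 + x + x² + x³) gives running coefficients 1,2,3,4,3,2,1,0,0,0,0,0,0 for degrees 0…12.
Finally multiplying by (1 + x² + x⁵), the product of all factors after the first has coefficients 1,2,4,6,6,7,6,5,5,3,2,1,0 for degrees 0…12.
[x¹²] = 1·0 + 1·3 + 1·6 = 9.

9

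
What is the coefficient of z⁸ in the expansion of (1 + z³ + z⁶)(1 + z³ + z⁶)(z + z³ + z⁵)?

(1 + z³ + z⁶) has coefficients 1,0,0,1,0,0,1 for degrees 0…6.
(1 + z³ + z⁶) has coefficients 1,0,0,1,0,0,1,0,0 for degrees 0…8.
Finally multiplying by (z + z³ + z⁵), the product of all factors after the first has coefficients 0,1,0,1,1,1,1,1,1 for degrees 0…8.
[z⁸] = 1·1 + 1·1 + 1·0 = 2.

2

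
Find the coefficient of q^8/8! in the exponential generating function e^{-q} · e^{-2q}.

The EGF product rule gives c_8 = Σ_{k_1+k_2=8} C(8; k_1,k_2) · ∏ g_i(k_i), where e^{-q} gives (-1)^k; e^{-2q} gives (-2)^k.
g_1(k) for k = 0…8: 1, -1, 1, -1, 1, -1, 1, -1, 1.
g_2(k) for k = 0…8: 1, -2, 4, -8, 16, -32, 64, -128, 256.
c_8 = Σ_k C(8,k)·g_1(k)·g_2(8−k) = 1·1·256 + 8·(-1)·(-128) + 28·1·64 + 56·(-1)·(-32) + 70·1·16 + 56·(-1)·(-8) + 28·1·4 + 8·(-1)·(-2) + 1·1·1 = 256 + 1024 + 1792 + 1792 + 1120 + 448 + 112 + 16 + 1 = 6561.

6561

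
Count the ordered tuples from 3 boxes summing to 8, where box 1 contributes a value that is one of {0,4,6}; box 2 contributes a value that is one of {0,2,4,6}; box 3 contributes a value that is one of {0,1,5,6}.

The generating function for the choices is (1 + x⁴ + x⁶)·(1 + x² + x⁴ + x⁶)·(1 + x + x⁵ + x⁶); the count is [x⁸].
(1 + x⁴ + x⁶) has coefficients 1,0,0,0,1,0,1 for degrees 0…6.
(1 + x² + x⁴ + x⁶) has coefficients 1,0,1,0,1,0,1,0,0 for degrees 0…8.
Finally multiplying by (1 + x + x⁵ + x⁶), the product of all factors after the first has coefficients 1,1,1,1,1,2,2,2,1 for degrees 0…8.
[x⁸] = 1·1 + 1·1 + 1·1 = 3.

3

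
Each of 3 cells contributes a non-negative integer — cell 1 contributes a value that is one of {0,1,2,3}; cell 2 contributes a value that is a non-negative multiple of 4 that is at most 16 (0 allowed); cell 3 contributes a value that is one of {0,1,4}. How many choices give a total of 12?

The generating function for the choices is (1 + x + x^2 + x^3)·(1 + x^4 + x^8 + x^12 + x^16)·(1 + x + x^4); the count is [x^12].
(1 + x + x^2 + x^3) has coefficients 1,1,1,1 for degrees 0…3.
(1 + x^4 + x^8 + x^12 + x^16) has coefficients 1,0,0,0,1,0,0,0,1,0,0,0,1 for degrees 0…12.
Finally multiplying by (1 + x + x^4), the product of all factors after the first has coefficients 1,1,0,0,2,1,0,0,2,1,0,0,2 for degrees 0…12.
[x^12] = 1·2 + 1·0 + 1·0 + 1·1 = 3.

3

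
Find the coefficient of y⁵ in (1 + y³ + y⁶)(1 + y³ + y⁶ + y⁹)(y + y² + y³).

2

(1 + y³ + y⁶) has coefficients 1,0,0,1,0,0 for degrees 0…5.
(1 + y³ + y⁶ + y⁹) has coefficients 1,0,0,1,0,0 for degrees 0…5.
Finally multiplying by (y + y² + y³), the product of all factors after the first has coefficients 0,1,1,1,1,1 for degrees 0…5.
[y⁵] = 1·1 + 1·1 = 2.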